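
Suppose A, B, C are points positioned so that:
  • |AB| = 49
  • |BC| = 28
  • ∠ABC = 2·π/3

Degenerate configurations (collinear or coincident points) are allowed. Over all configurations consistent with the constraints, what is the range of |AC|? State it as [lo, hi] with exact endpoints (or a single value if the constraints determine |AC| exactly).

|AB| ∈ {49}
|BC| ∈ {28}
|AC| ∈ {7·√(93)}

|AC| = 7·√(93)  (≈ 67.5056)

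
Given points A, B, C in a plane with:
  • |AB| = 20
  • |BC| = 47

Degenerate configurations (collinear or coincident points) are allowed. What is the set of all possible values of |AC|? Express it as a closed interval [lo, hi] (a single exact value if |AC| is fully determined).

|AB| ∈ {20}
|BC| ∈ {47}
|AC| ∈ [27, 67]

|AC| ∈ [27, 67]  (≈ [27.0000, 67.0000])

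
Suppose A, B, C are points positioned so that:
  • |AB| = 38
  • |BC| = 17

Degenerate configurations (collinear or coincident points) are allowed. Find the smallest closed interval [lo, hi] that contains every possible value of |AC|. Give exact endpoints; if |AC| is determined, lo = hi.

|AB| ∈ {38}
|BC| ∈ {17}
|AC| ∈ [21, 55]

|AC| ∈ [21, 55]  (≈ [21.0000, 55.0000])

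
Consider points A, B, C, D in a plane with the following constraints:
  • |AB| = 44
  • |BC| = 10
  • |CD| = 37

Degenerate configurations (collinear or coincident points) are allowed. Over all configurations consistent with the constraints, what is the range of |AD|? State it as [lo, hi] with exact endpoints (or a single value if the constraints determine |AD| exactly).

|AD| ∈ [0, 91]  (≈ [0.0000, 91.0000])

|AB| ∈ {44}
|BC| ∈ {10}
|CD| ∈ {37}
|AC| ∈ [34, 54]
|BD| ∈ [27, 47]
|AD| ∈ [0, 91]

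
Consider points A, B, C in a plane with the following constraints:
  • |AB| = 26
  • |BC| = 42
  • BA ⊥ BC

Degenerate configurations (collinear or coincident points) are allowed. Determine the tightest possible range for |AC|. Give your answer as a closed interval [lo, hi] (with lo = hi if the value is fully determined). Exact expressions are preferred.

|AC| = 2·√(610)  (≈ 49.3964)

|AB| ∈ {26}
|BC| ∈ {42}
|AC| ∈ {2·√(610)}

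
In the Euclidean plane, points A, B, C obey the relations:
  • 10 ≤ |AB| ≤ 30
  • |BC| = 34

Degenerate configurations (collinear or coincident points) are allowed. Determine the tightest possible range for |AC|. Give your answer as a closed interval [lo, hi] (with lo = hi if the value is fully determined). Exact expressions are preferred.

|AC| ∈ [4, 64]  (≈ [4.0000, 64.0000])

|AB| ∈ [10, 30]
|BC| ∈ {34}
|AC| ∈ [4, 64]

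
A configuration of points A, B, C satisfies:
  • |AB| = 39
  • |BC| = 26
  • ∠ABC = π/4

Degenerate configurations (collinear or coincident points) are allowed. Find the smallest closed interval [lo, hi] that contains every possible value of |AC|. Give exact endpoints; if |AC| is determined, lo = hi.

|AB| ∈ {39}
|BC| ∈ {26}
|AC| ∈ {13·√(13 - 6·√(2))}

|AC| = 13·√(13 - 6·√(2))  (≈ 27.6222)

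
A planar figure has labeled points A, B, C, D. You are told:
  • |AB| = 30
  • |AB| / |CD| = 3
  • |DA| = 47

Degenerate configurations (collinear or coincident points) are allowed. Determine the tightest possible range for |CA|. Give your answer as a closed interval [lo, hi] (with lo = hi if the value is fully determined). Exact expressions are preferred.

|CA| ∈ [37, 57]  (≈ [37.0000, 57.0000])

|AB| ∈ {30}
|AD| ∈ {47}
|CD| ∈ {10}
|BD| ∈ [17, 77]
|AC| ∈ [37, 57]
|BC| ∈ [7, 87]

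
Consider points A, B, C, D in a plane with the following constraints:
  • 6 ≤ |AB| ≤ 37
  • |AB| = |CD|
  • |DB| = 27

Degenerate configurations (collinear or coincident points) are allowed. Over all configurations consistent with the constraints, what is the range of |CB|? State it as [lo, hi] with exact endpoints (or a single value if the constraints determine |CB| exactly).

|CB| ∈ [0, 64]  (≈ [0.0000, 64.0000])

|AB| ∈ [6, 37]
|BD| ∈ {27}
|CD| ∈ [6, 37]
|AD| ∈ [0, 64]
|BC| ∈ [0, 64]
|AC| ∈ [0, 101]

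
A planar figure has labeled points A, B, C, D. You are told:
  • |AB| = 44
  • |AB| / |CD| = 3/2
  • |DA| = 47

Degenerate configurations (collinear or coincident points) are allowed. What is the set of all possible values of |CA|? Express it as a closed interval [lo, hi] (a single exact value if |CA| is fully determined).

|AB| ∈ {44}
|AD| ∈ {47}
|CD| ∈ {88/3}
|BD| ∈ [3, 91]
|AC| ∈ [53/3, 229/3]
|BC| ∈ [0, 361/3]

|CA| ∈ [53/3, 229/3]  (≈ [17.6667, 76.3333])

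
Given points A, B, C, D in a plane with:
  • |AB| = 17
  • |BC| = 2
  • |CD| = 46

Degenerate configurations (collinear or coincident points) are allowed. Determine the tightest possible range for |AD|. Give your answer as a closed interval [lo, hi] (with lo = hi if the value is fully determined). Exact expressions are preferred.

|AD| ∈ [27, 65]  (≈ [27.0000, 65.0000])

|AB| ∈ {17}
|BC| ∈ {2}
|CD| ∈ {46}
|AC| ∈ [15, 19]
|BD| ∈ [44, 48]
|AD| ∈ [27, 65]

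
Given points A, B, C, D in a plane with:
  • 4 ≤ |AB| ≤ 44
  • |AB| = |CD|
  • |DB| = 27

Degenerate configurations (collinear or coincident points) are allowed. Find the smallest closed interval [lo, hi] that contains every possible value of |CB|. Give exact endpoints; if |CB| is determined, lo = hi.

|CB| ∈ [0, 71]  (≈ [0.0000, 71.0000])

|AB| ∈ [4, 44]
|BD| ∈ {27}
|CD| ∈ [4, 44]
|AD| ∈ [0, 71]
|BC| ∈ [0, 71]
|AC| ∈ [0, 115]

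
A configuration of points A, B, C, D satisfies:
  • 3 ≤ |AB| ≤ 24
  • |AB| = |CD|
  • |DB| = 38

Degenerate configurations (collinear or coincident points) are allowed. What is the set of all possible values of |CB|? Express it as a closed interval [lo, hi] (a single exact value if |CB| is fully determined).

|CB| ∈ [14, 62]  (≈ [14.0000, 62.0000])

|AB| ∈ [3, 24]
|BD| ∈ {38}
|CD| ∈ [3, 24]
|AD| ∈ [14, 62]
|BC| ∈ [14, 62]
|AC| ∈ [0, 86]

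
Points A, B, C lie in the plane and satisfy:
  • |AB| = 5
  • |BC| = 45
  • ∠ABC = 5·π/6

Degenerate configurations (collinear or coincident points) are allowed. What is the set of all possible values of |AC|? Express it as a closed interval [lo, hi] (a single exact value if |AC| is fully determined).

|AC| = 5·√(9·√(3) + 82)  (≈ 49.3934)

|AB| ∈ {5}
|BC| ∈ {45}
|AC| ∈ {5·√(9·√(3) + 82)}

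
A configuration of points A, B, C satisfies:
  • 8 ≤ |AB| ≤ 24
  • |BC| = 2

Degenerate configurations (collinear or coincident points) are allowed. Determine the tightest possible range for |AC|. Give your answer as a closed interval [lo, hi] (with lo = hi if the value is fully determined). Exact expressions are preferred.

|AB| ∈ [8, 24]
|BC| ∈ {2}
|AC| ∈ [6, 26]

|AC| ∈ [6, 26]  (≈ [6.0000, 26.0000])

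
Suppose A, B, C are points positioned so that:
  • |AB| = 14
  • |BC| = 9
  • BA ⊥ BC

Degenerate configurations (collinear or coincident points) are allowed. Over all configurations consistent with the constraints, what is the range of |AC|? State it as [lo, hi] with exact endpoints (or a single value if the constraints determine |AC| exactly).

|AC| = √(277)  (≈ 16.6433)

|AB| ∈ {14}
|BC| ∈ {9}
|AC| ∈ {√(277)}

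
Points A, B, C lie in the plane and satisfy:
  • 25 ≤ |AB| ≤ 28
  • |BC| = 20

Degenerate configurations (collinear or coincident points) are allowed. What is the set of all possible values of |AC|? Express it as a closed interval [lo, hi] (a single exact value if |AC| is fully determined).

|AB| ∈ [25, 28]
|BC| ∈ {20}
|AC| ∈ [5, 48]

|AC| ∈ [5, 48]  (≈ [5.0000, 48.0000])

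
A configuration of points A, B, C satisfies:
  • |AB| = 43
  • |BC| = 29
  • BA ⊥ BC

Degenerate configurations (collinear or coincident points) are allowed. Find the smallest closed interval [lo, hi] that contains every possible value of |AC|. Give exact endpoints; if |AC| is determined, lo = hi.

|AB| ∈ {43}
|BC| ∈ {29}
|AC| ∈ {√(2690)}

|AC| = √(2690)  (≈ 51.8652)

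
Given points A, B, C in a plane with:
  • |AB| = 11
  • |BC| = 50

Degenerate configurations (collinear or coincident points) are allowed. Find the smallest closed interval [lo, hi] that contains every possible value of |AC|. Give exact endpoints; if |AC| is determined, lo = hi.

|AC| ∈ [39, 61]  (≈ [39.0000, 61.0000])

|AB| ∈ {11}
|BC| ∈ {50}
|AC| ∈ [39, 61]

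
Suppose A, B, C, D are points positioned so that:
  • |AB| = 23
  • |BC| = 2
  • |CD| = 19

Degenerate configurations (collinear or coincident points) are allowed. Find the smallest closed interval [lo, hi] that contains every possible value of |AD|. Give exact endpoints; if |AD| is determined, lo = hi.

|AB| ∈ {23}
|BC| ∈ {2}
|CD| ∈ {19}
|AC| ∈ [21, 25]
|BD| ∈ [17, 21]
|AD| ∈ [2, 44]

|AD| ∈ [2, 44]  (≈ [2.0000, 44.0000])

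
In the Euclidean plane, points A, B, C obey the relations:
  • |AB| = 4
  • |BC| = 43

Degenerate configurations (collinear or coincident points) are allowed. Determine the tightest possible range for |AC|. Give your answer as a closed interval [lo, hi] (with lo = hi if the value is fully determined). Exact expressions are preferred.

|AC| ∈ [39, 47]  (≈ [39.0000, 47.0000])

|AB| ∈ {4}
|BC| ∈ {43}
|AC| ∈ [39, 47]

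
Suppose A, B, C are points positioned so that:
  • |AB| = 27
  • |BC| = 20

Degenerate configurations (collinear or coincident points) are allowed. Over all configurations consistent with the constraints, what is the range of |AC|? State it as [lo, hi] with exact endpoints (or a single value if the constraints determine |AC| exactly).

|AC| ∈ [7, 47]  (≈ [7.0000, 47.0000])

|AB| ∈ {27}
|BC| ∈ {20}
|AC| ∈ [7, 47]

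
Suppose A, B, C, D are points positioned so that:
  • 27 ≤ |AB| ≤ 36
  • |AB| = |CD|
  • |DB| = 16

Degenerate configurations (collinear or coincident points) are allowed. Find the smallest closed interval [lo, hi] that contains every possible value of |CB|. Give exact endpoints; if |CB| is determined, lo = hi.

|CB| ∈ [11, 52]  (≈ [11.0000, 52.0000])

|AB| ∈ [27, 36]
|BD| ∈ {16}
|CD| ∈ [27, 36]
|AD| ∈ [11, 52]
|BC| ∈ [11, 52]
|AC| ∈ [0, 88]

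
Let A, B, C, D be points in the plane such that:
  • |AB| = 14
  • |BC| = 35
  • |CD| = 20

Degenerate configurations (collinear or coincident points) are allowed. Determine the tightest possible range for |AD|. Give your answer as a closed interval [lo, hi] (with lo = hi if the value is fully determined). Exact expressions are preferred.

|AB| ∈ {14}
|BC| ∈ {35}
|CD| ∈ {20}
|AC| ∈ [21, 49]
|BD| ∈ [15, 55]
|AD| ∈ [1, 69]

|AD| ∈ [1, 69]  (≈ [1.0000, 69.0000])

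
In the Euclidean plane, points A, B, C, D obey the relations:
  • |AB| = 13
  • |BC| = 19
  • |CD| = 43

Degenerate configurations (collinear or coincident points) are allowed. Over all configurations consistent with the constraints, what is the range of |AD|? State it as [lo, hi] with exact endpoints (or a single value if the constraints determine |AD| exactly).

|AB| ∈ {13}
|BC| ∈ {19}
|CD| ∈ {43}
|AC| ∈ [6, 32]
|BD| ∈ [24, 62]
|AD| ∈ [11, 75]

|AD| ∈ [11, 75]  (≈ [11.0000, 75.0000])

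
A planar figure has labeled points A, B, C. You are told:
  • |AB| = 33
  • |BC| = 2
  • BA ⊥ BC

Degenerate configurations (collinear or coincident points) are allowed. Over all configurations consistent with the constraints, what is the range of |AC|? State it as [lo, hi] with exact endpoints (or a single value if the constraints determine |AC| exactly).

|AB| ∈ {33}
|BC| ∈ {2}
|AC| ∈ {√(1093)}

|AC| = √(1093)  (≈ 33.0606)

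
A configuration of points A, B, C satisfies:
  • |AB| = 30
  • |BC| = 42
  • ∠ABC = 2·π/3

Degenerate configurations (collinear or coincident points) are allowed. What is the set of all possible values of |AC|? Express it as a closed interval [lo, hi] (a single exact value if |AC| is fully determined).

|AB| ∈ {30}
|BC| ∈ {42}
|AC| ∈ {6·√(109)}

|AC| = 6·√(109)  (≈ 62.6418)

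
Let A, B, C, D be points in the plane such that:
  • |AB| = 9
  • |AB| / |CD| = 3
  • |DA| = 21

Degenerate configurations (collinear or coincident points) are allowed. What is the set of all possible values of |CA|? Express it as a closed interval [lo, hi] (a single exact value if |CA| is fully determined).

|AB| ∈ {9}
|AD| ∈ {21}
|CD| ∈ {3}
|BD| ∈ [12, 30]
|AC| ∈ [18, 24]
|BC| ∈ [9, 33]

|CA| ∈ [18, 24]  (≈ [18.0000, 24.0000])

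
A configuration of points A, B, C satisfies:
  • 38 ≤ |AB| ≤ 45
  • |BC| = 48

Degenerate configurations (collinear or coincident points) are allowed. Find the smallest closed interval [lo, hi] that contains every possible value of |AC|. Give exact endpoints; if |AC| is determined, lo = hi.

|AC| ∈ [3, 93]  (≈ [3.0000, 93.0000])

|AB| ∈ [38, 45]
|BC| ∈ {48}
|AC| ∈ [3, 93]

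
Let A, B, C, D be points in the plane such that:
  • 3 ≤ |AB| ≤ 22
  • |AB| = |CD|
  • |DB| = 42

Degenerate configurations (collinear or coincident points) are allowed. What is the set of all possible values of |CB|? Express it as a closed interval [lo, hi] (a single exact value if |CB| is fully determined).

|CB| ∈ [20, 64]  (≈ [20.0000, 64.0000])

|AB| ∈ [3, 22]
|BD| ∈ {42}
|CD| ∈ [3, 22]
|AD| ∈ [20, 64]
|BC| ∈ [20, 64]
|AC| ∈ [0, 86]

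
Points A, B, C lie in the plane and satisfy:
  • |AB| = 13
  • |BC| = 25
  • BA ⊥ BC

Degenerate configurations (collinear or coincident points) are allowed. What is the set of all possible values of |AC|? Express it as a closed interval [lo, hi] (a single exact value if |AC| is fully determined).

|AC| = √(794)  (≈ 28.1780)

|AB| ∈ {13}
|BC| ∈ {25}
|AC| ∈ {√(794)}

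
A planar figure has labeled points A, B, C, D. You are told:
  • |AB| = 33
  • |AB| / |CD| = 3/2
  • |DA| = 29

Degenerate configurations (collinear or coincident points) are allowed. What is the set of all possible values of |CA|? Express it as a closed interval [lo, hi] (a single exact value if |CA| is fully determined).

|AB| ∈ {33}
|AD| ∈ {29}
|CD| ∈ {22}
|BD| ∈ [4, 62]
|AC| ∈ [7, 51]
|BC| ∈ [0, 84]

|CA| ∈ [7, 51]  (≈ [7.0000, 51.0000])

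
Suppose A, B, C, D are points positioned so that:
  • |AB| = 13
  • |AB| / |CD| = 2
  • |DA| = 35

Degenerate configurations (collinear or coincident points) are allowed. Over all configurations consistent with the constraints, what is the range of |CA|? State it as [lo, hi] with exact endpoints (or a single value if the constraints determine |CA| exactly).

|AB| ∈ {13}
|AD| ∈ {35}
|CD| ∈ {13/2}
|BD| ∈ [22, 48]
|AC| ∈ [57/2, 83/2]
|BC| ∈ [31/2, 109/2]

|CA| ∈ [57/2, 83/2]  (≈ [28.5000, 41.5000])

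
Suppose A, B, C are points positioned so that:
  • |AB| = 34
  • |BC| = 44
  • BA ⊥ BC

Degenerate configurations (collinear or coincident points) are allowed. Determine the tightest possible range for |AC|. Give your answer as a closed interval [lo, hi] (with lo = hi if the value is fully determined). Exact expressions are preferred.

|AC| = 2·√(773)  (≈ 55.6058)

|AB| ∈ {34}
|BC| ∈ {44}
|AC| ∈ {2·√(773)}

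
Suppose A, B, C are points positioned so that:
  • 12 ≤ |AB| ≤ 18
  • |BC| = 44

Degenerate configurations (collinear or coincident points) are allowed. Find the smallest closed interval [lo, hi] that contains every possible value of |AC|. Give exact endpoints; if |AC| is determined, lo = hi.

|AB| ∈ [12, 18]
|BC| ∈ {44}
|AC| ∈ [26, 62]

|AC| ∈ [26, 62]  (≈ [26.0000, 62.0000])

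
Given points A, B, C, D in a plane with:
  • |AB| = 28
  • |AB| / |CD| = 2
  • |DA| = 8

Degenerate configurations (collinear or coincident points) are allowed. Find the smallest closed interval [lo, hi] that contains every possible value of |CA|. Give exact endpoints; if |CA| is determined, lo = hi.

|CA| ∈ [6, 22]  (≈ [6.0000, 22.0000])

|AB| ∈ {28}
|AD| ∈ {8}
|CD| ∈ {14}
|BD| ∈ [20, 36]
|AC| ∈ [6, 22]
|BC| ∈ [6, 50]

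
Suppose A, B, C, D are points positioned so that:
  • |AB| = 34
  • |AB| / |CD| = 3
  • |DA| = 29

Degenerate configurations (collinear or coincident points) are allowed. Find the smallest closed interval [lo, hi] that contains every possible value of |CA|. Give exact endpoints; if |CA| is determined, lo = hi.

|CA| ∈ [53/3, 121/3]  (≈ [17.6667, 40.3333])

|AB| ∈ {34}
|AD| ∈ {29}
|CD| ∈ {34/3}
|BD| ∈ [5, 63]
|AC| ∈ [53/3, 121/3]
|BC| ∈ [0, 223/3]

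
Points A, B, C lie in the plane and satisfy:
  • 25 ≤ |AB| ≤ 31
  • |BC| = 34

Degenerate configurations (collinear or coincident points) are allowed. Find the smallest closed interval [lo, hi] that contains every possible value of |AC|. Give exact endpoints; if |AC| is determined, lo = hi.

|AB| ∈ [25, 31]
|BC| ∈ {34}
|AC| ∈ [3, 65]

|AC| ∈ [3, 65]  (≈ [3.0000, 65.0000])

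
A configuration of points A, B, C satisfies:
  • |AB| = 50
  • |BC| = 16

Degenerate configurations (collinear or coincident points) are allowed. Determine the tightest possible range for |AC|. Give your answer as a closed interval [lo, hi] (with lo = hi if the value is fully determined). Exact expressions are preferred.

|AC| ∈ [34, 66]  (≈ [34.0000, 66.0000])

|AB| ∈ {50}
|BC| ∈ {16}
|AC| ∈ [34, 66]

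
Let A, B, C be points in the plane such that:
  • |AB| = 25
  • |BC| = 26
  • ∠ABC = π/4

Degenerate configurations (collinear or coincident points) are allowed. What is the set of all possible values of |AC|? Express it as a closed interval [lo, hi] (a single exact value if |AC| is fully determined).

|AB| ∈ {25}
|BC| ∈ {26}
|AC| ∈ {√(1301 - 650·√(2))}

|AC| = √(1301 - 650·√(2))  (≈ 19.5387)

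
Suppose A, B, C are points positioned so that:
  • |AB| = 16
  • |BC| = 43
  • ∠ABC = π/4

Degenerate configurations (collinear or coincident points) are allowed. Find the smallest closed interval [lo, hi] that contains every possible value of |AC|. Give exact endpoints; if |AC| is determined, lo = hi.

|AB| ∈ {16}
|BC| ∈ {43}
|AC| ∈ {√(2105 - 688·√(2))}

|AC| = √(2105 - 688·√(2))  (≈ 33.6455)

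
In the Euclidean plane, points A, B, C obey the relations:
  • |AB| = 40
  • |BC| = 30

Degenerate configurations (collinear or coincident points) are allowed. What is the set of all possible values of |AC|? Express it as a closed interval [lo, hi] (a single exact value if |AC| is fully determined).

|AC| ∈ [10, 70]  (≈ [10.0000, 70.0000])

|AB| ∈ {40}
|BC| ∈ {30}
|AC| ∈ [10, 70]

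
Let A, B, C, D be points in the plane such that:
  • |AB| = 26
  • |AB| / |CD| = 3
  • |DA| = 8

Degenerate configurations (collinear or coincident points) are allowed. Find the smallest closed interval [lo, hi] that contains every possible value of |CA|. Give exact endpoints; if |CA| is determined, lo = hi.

|CA| ∈ [2/3, 50/3]  (≈ [0.6667, 16.6667])

|AB| ∈ {26}
|AD| ∈ {8}
|CD| ∈ {26/3}
|BD| ∈ [18, 34]
|AC| ∈ [2/3, 50/3]
|BC| ∈ [28/3, 128/3]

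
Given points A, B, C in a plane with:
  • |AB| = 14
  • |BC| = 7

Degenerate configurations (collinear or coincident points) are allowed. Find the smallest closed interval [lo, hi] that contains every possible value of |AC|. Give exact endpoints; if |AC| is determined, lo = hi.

|AC| ∈ [7, 21]  (≈ [7.0000, 21.0000])

|AB| ∈ {14}
|BC| ∈ {7}
|AC| ∈ [7, 21]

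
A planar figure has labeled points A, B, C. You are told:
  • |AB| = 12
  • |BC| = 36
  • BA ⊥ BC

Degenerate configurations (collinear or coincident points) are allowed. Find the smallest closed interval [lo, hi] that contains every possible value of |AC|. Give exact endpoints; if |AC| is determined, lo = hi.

|AB| ∈ {12}
|BC| ∈ {36}
|AC| ∈ {12·√(10)}

|AC| = 12·√(10)  (≈ 37.9473)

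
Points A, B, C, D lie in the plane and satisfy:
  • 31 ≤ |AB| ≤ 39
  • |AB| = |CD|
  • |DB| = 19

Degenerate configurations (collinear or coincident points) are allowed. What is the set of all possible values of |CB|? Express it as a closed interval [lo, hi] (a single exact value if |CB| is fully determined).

|AB| ∈ [31, 39]
|BD| ∈ {19}
|CD| ∈ [31, 39]
|AD| ∈ [12, 58]
|BC| ∈ [12, 58]
|AC| ∈ [0, 97]

|CB| ∈ [12, 58]  (≈ [12.0000, 58.0000])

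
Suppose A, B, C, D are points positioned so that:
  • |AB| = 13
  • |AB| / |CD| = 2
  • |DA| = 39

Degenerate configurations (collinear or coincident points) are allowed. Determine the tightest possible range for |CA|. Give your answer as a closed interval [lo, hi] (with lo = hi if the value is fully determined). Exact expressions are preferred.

|CA| ∈ [65/2, 91/2]  (≈ [32.5000, 45.5000])

|AB| ∈ {13}
|AD| ∈ {39}
|CD| ∈ {13/2}
|BD| ∈ [26, 52]
|AC| ∈ [65/2, 91/2]
|BC| ∈ [39/2, 117/2]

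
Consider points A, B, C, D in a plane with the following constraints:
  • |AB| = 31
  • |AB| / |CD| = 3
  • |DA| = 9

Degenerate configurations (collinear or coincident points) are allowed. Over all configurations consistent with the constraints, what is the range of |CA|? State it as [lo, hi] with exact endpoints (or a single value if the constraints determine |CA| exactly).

|CA| ∈ [4/3, 58/3]  (≈ [1.3333, 19.3333])

|AB| ∈ {31}
|AD| ∈ {9}
|CD| ∈ {31/3}
|BD| ∈ [22, 40]
|AC| ∈ [4/3, 58/3]
|BC| ∈ [35/3, 151/3]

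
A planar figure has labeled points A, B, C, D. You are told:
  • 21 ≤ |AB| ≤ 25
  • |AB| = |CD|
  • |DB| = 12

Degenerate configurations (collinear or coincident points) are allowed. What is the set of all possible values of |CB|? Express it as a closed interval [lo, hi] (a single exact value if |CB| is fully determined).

|AB| ∈ [21, 25]
|BD| ∈ {12}
|CD| ∈ [21, 25]
|AD| ∈ [9, 37]
|BC| ∈ [9, 37]
|AC| ∈ [0, 62]

|CB| ∈ [9, 37]  (≈ [9.0000, 37.0000])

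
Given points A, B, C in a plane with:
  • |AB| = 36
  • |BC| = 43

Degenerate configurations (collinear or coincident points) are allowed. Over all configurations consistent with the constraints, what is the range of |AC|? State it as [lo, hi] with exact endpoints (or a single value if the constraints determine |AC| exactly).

|AC| ∈ [7, 79]  (≈ [7.0000, 79.0000])

|AB| ∈ {36}
|BC| ∈ {43}
|AC| ∈ [7, 79]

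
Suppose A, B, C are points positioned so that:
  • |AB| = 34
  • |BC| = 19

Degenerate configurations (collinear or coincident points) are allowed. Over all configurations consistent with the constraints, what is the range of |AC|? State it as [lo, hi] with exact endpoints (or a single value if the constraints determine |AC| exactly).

|AC| ∈ [15, 53]  (≈ [15.0000, 53.0000])

|AB| ∈ {34}
|BC| ∈ {19}
|AC| ∈ [15, 53]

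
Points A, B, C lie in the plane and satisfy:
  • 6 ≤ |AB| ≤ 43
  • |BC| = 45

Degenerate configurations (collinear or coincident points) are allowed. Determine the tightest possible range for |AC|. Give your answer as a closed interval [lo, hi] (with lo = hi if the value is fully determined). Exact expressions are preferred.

|AC| ∈ [2, 88]  (≈ [2.0000, 88.0000])

|AB| ∈ [6, 43]
|BC| ∈ {45}
|AC| ∈ [2, 88]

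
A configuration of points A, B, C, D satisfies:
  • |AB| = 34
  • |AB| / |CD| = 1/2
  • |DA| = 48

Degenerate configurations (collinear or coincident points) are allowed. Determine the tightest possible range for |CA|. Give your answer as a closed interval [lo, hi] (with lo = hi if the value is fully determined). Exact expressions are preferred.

|CA| ∈ [20, 116]  (≈ [20.0000, 116.0000])

|AB| ∈ {34}
|AD| ∈ {48}
|CD| ∈ {68}
|BD| ∈ [14, 82]
|AC| ∈ [20, 116]
|BC| ∈ [0, 150]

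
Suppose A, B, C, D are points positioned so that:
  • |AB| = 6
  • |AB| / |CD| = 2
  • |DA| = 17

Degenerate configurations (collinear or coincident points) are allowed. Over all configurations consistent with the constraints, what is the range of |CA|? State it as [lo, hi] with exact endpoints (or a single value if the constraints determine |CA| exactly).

|CA| ∈ [14, 20]  (≈ [14.0000, 20.0000])

|AB| ∈ {6}
|AD| ∈ {17}
|CD| ∈ {3}
|BD| ∈ [11, 23]
|AC| ∈ [14, 20]
|BC| ∈ [8, 26]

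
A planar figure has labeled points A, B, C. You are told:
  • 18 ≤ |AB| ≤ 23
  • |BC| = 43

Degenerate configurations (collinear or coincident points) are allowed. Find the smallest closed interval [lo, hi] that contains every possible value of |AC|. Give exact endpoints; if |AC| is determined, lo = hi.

|AC| ∈ [20, 66]  (≈ [20.0000, 66.0000])

|AB| ∈ [18, 23]
|BC| ∈ {43}
|AC| ∈ [20, 66]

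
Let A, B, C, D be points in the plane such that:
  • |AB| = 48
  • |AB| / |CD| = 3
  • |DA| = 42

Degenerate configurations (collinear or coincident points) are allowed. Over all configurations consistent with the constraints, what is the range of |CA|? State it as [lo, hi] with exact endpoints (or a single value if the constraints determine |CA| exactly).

|AB| ∈ {48}
|AD| ∈ {42}
|CD| ∈ {16}
|BD| ∈ [6, 90]
|AC| ∈ [26, 58]
|BC| ∈ [0, 106]

|CA| ∈ [26, 58]  (≈ [26.0000, 58.0000])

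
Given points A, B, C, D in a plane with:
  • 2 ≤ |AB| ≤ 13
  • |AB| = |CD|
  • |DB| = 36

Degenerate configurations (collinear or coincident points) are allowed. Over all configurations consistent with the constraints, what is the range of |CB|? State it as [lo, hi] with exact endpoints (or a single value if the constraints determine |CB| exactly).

|AB| ∈ [2, 13]
|BD| ∈ {36}
|CD| ∈ [2, 13]
|AD| ∈ [23, 49]
|BC| ∈ [23, 49]
|AC| ∈ [10, 62]

|CB| ∈ [23, 49]  (≈ [23.0000, 49.0000])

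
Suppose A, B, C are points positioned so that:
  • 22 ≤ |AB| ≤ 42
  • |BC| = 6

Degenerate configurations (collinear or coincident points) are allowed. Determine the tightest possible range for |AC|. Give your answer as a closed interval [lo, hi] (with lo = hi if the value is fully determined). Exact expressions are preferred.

|AC| ∈ [16, 48]  (≈ [16.0000, 48.0000])

|AB| ∈ [22, 42]
|BC| ∈ {6}
|AC| ∈ [16, 48]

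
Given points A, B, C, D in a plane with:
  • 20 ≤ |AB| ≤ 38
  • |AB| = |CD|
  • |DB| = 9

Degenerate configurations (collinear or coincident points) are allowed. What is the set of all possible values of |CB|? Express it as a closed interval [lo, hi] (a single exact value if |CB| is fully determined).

|CB| ∈ [11, 47]  (≈ [11.0000, 47.0000])

|AB| ∈ [20, 38]
|BD| ∈ {9}
|CD| ∈ [20, 38]
|AD| ∈ [11, 47]
|BC| ∈ [11, 47]
|AC| ∈ [0, 85]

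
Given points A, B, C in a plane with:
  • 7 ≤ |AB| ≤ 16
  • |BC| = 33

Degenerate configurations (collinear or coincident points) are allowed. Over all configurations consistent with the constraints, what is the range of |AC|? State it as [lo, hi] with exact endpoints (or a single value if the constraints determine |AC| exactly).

|AC| ∈ [17, 49]  (≈ [17.0000, 49.0000])

|AB| ∈ [7, 16]
|BC| ∈ {33}
|AC| ∈ [17, 49]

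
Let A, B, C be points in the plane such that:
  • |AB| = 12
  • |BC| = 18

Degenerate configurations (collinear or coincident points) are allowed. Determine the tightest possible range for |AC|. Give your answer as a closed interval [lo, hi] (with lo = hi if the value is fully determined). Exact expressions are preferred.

|AC| ∈ [6, 30]  (≈ [6.0000, 30.0000])

|AB| ∈ {12}
|BC| ∈ {18}
|AC| ∈ [6, 30]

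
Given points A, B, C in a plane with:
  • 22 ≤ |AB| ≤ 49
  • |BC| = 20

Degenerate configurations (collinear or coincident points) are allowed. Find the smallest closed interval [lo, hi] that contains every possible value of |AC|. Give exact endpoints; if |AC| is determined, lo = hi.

|AB| ∈ [22, 49]
|BC| ∈ {20}
|AC| ∈ [2, 69]

|AC| ∈ [2, 69]  (≈ [2.0000, 69.0000])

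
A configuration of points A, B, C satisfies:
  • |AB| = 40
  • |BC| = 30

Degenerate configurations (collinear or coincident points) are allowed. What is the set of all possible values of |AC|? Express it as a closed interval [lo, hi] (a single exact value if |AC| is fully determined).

|AC| ∈ [10, 70]  (≈ [10.0000, 70.0000])

|AB| ∈ {40}
|BC| ∈ {30}
|AC| ∈ [10, 70]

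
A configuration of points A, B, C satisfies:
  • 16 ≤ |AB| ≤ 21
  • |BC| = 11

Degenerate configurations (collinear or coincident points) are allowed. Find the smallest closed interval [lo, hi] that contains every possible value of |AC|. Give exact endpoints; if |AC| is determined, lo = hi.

|AB| ∈ [16, 21]
|BC| ∈ {11}
|AC| ∈ [5, 32]

|AC| ∈ [5, 32]  (≈ [5.0000, 32.0000])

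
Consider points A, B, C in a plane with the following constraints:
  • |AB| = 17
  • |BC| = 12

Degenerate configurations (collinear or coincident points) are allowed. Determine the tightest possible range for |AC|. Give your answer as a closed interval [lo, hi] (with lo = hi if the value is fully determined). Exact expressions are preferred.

|AC| ∈ [5, 29]  (≈ [5.0000, 29.0000])

|AB| ∈ {17}
|BC| ∈ {12}
|AC| ∈ [5, 29]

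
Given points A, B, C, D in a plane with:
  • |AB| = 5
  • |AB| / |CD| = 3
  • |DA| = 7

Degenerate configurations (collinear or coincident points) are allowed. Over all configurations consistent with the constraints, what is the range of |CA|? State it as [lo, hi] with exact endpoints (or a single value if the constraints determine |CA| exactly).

|CA| ∈ [16/3, 26/3]  (≈ [5.3333, 8.6667])

|AB| ∈ {5}
|AD| ∈ {7}
|CD| ∈ {5/3}
|BD| ∈ [2, 12]
|AC| ∈ [16/3, 26/3]
|BC| ∈ [1/3, 41/3]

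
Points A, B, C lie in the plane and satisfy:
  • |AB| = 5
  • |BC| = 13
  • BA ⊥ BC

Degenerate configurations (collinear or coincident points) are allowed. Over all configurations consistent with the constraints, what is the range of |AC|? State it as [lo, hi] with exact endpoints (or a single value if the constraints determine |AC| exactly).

|AC| = √(194)  (≈ 13.9284)

|AB| ∈ {5}
|BC| ∈ {13}
|AC| ∈ {√(194)}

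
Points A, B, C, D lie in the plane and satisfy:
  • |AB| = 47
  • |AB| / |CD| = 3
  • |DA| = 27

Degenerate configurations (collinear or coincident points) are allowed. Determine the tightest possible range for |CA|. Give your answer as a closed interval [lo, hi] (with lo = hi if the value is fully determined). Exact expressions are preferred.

|AB| ∈ {47}
|AD| ∈ {27}
|CD| ∈ {47/3}
|BD| ∈ [20, 74]
|AC| ∈ [34/3, 128/3]
|BC| ∈ [13/3, 269/3]

|CA| ∈ [34/3, 128/3]  (≈ [11.3333, 42.6667])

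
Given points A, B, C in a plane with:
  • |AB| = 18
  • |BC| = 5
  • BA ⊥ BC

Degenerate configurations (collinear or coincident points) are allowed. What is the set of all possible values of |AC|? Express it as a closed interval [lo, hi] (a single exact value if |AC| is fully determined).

|AB| ∈ {18}
|BC| ∈ {5}
|AC| ∈ {√(349)}

|AC| = √(349)  (≈ 18.6815)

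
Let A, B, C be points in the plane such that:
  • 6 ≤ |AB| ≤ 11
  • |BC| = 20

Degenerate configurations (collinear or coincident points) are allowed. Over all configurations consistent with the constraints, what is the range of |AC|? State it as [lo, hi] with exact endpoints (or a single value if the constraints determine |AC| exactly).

|AC| ∈ [9, 31]  (≈ [9.0000, 31.0000])

|AB| ∈ [6, 11]
|BC| ∈ {20}
|AC| ∈ [9, 31]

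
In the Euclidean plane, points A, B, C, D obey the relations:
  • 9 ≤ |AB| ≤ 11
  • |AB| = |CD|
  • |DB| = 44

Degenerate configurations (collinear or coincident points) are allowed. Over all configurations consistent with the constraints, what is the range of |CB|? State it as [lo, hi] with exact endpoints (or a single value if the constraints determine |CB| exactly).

|CB| ∈ [33, 55]  (≈ [33.0000, 55.0000])

|AB| ∈ [9, 11]
|BD| ∈ {44}
|CD| ∈ [9, 11]
|AD| ∈ [33, 55]
|BC| ∈ [33, 55]
|AC| ∈ [22, 66]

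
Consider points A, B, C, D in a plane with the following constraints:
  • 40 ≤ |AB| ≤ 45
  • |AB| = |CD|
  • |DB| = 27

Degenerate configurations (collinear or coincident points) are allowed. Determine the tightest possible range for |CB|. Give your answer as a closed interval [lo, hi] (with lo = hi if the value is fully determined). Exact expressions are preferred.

|CB| ∈ [13, 72]  (≈ [13.0000, 72.0000])

|AB| ∈ [40, 45]
|BD| ∈ {27}
|CD| ∈ [40, 45]
|AD| ∈ [13, 72]
|BC| ∈ [13, 72]
|AC| ∈ [0, 117]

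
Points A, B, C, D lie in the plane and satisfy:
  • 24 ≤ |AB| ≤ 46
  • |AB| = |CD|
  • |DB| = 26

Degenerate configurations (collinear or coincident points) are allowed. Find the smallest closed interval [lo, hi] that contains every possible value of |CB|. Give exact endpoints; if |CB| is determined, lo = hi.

|CB| ∈ [0, 72]  (≈ [0.0000, 72.0000])

|AB| ∈ [24, 46]
|BD| ∈ {26}
|CD| ∈ [24, 46]
|AD| ∈ [0, 72]
|BC| ∈ [0, 72]
|AC| ∈ [0, 118]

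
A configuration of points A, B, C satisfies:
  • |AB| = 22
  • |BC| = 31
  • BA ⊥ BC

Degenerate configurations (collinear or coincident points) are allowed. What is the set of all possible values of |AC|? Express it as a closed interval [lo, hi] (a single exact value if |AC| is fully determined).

|AC| = 17·√(5)  (≈ 38.0132)

|AB| ∈ {22}
|BC| ∈ {31}
|AC| ∈ {17·√(5)}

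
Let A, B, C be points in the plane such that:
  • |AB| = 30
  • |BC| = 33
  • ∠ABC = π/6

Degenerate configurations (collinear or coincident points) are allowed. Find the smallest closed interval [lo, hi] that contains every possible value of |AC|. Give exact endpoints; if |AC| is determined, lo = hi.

|AC| = 3·√(221 - 110·√(3))  (≈ 16.5611)

|AB| ∈ {30}
|BC| ∈ {33}
|AC| ∈ {3·√(221 - 110·√(3))}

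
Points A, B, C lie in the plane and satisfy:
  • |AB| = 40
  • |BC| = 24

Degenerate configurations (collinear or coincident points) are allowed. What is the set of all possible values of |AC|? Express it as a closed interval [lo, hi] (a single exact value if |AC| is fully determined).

|AC| ∈ [16, 64]  (≈ [16.0000, 64.0000])

|AB| ∈ {40}
|BC| ∈ {24}
|AC| ∈ [16, 64]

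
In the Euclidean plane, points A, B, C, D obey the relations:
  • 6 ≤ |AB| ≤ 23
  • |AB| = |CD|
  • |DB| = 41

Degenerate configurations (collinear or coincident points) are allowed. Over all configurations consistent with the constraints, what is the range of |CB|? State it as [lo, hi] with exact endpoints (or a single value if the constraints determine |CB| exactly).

|CB| ∈ [18, 64]  (≈ [18.0000, 64.0000])

|AB| ∈ [6, 23]
|BD| ∈ {41}
|CD| ∈ [6, 23]
|AD| ∈ [18, 64]
|BC| ∈ [18, 64]
|AC| ∈ [0, 87]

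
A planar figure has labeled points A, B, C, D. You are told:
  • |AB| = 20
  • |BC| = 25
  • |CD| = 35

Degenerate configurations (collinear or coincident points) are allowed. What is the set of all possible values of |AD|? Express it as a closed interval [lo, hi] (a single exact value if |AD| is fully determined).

|AB| ∈ {20}
|BC| ∈ {25}
|CD| ∈ {35}
|AC| ∈ [5, 45]
|BD| ∈ [10, 60]
|AD| ∈ [0, 80]

|AD| ∈ [0, 80]  (≈ [0.0000, 80.0000])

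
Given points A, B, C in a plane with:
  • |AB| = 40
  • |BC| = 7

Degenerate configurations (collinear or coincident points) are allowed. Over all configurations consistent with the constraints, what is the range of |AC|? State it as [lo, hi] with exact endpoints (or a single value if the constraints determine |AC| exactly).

|AC| ∈ [33, 47]  (≈ [33.0000, 47.0000])

|AB| ∈ {40}
|BC| ∈ {7}
|AC| ∈ [33, 47]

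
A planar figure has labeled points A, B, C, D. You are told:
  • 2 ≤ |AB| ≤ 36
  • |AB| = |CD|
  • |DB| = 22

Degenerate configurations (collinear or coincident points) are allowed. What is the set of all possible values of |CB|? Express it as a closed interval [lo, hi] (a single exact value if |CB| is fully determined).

|AB| ∈ [2, 36]
|BD| ∈ {22}
|CD| ∈ [2, 36]
|AD| ∈ [0, 58]
|BC| ∈ [0, 58]
|AC| ∈ [0, 94]

|CB| ∈ [0, 58]  (≈ [0.0000, 58.0000])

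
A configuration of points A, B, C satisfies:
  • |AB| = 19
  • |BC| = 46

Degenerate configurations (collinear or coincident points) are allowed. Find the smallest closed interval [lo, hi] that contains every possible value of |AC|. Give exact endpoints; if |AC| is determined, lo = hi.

|AC| ∈ [27, 65]  (≈ [27.0000, 65.0000])

|AB| ∈ {19}
|BC| ∈ {46}
|AC| ∈ [27, 65]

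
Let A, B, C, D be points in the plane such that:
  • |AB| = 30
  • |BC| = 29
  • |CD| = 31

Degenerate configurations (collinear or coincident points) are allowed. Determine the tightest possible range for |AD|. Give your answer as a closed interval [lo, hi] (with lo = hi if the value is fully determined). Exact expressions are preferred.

|AB| ∈ {30}
|BC| ∈ {29}
|CD| ∈ {31}
|AC| ∈ [1, 59]
|BD| ∈ [2, 60]
|AD| ∈ [0, 90]

|AD| ∈ [0, 90]  (≈ [0.0000, 90.0000])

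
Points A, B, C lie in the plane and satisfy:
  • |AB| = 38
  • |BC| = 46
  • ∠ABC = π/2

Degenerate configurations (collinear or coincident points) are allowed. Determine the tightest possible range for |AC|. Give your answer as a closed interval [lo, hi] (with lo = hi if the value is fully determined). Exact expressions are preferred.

|AC| = 2·√(890)  (≈ 59.6657)

|AB| ∈ {38}
|BC| ∈ {46}
|AC| ∈ {2·√(890)}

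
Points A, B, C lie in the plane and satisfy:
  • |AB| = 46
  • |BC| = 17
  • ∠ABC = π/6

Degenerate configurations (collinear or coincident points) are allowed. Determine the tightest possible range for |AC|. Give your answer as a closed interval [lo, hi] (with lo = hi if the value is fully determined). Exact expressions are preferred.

|AB| ∈ {46}
|BC| ∈ {17}
|AC| ∈ {√(2405 - 782·√(3))}

|AC| = √(2405 - 782·√(3))  (≈ 32.4120)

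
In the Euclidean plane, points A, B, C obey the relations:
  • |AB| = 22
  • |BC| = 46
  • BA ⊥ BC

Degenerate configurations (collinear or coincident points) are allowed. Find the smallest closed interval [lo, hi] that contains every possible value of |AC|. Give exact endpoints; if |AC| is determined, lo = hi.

|AB| ∈ {22}
|BC| ∈ {46}
|AC| ∈ {10·√(26)}

|AC| = 10·√(26)  (≈ 50.9902)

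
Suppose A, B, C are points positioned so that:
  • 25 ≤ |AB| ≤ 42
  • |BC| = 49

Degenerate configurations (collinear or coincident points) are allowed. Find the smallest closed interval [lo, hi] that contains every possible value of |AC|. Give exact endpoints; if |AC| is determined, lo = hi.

|AB| ∈ [25, 42]
|BC| ∈ {49}
|AC| ∈ [7, 91]

|AC| ∈ [7, 91]  (≈ [7.0000, 91.0000])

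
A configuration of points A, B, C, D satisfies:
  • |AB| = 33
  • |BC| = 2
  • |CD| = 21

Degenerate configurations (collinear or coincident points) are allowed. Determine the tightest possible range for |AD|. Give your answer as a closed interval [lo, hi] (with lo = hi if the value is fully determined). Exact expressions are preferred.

|AB| ∈ {33}
|BC| ∈ {2}
|CD| ∈ {21}
|AC| ∈ [31, 35]
|BD| ∈ [19, 23]
|AD| ∈ [10, 56]

|AD| ∈ [10, 56]  (≈ [10.0000, 56.0000])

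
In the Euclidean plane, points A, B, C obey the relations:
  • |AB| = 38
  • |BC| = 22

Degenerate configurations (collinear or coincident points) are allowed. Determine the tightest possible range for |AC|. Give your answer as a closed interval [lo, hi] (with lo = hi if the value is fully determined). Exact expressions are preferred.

|AC| ∈ [16, 60]  (≈ [16.0000, 60.0000])

|AB| ∈ {38}
|BC| ∈ {22}
|AC| ∈ [16, 60]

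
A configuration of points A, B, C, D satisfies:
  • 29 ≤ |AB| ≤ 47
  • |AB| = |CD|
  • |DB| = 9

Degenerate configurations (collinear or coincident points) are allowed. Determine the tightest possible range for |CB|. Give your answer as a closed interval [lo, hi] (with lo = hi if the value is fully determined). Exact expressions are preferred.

|AB| ∈ [29, 47]
|BD| ∈ {9}
|CD| ∈ [29, 47]
|AD| ∈ [20, 56]
|BC| ∈ [20, 56]
|AC| ∈ [0, 103]

|CB| ∈ [20, 56]  (≈ [20.0000, 56.0000])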